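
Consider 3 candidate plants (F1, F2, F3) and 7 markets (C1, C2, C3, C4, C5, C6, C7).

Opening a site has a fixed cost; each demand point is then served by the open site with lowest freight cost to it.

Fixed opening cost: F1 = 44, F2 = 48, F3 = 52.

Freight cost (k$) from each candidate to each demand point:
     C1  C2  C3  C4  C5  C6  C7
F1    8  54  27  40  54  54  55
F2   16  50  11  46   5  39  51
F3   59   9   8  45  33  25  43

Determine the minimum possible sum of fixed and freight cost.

Open {F2, F3}: assign each demand point to its cheapest open site.
  C1→F2 16, C2→F3 9, C3→F3 8, C4→F3 45, C5→F2 5, C6→F3 25, C7→F3 43
  freight cost 151, fixed 100 → total 251.
Compare {F1, F3}: freight cost 166 + fixed 96 = 262.
Compare {F2}: freight cost 218 + fixed 48 = 266.
Compare {F3}: freight cost 222 + fixed 52 = 274.
All other subsets cost ≥ 262. Minimum total cost: 251.

251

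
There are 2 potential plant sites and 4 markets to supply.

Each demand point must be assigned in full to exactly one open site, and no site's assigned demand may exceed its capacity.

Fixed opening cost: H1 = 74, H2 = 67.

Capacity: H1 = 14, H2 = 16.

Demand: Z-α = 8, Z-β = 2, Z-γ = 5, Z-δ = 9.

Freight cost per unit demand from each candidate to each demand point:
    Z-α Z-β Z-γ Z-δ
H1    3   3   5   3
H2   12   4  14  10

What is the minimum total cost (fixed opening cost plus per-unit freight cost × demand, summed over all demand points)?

288

Open {H1, H2}; cheapest assignment that respects the capacities:
  H1 (cap 14, load 13): Z-α, Z-γ — cost 8×3 + 5×5 = 49
  H2 (cap 16, load 11): Z-β, Z-δ — cost 2×4 + 9×10 = 98
  Shipping 147, fixed 141 → total 288.
  Any other capacity-feasible assignment to {H1, H2} ships for at least 147.
Total demand is 24 and no other set of sites has combined capacity ≥ 24, so {H1, H2} is the only feasible choice of open sites. Minimum: 288.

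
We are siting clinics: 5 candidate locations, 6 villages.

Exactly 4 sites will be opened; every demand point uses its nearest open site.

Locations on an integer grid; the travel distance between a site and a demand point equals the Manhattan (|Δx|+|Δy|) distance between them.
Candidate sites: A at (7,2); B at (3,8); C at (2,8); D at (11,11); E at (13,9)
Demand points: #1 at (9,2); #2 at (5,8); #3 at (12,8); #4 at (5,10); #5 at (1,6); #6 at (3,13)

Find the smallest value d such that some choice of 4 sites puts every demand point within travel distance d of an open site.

Open {A, B, C, D}.
  Farthest demand point is #6 at travel distance 5 (to B); all others are ≤ 5.
With {A, B, C, E} the worst case is 5.
With {A, B, D, E} the worst case is 5.
No size-4 selection achieves below 5.

5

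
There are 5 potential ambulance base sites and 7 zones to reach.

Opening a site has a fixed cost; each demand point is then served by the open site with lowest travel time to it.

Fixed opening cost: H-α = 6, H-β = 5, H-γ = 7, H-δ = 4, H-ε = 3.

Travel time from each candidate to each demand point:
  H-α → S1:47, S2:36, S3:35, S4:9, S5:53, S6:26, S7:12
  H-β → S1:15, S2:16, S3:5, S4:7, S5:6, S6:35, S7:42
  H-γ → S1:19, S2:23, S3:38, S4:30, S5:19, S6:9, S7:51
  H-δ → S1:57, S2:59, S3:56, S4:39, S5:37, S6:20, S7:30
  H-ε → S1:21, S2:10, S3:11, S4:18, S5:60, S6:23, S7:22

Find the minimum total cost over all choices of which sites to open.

85

Open {H-α, H-β, H-γ, H-ε}: assign each demand point to its cheapest open site.
  S1→H-β 15, S2→H-ε 10, S3→H-β 5, S4→H-β 7, S5→H-β 6, S6→H-γ 9, S7→H-α 12
  travel time 64, fixed 21 → total 85.
Compare {H-α, H-β, H-γ}: travel time 70 + fixed 18 = 88.
Compare {H-β, H-γ, H-ε}: travel time 74 + fixed 15 = 89.
Compare {H-α, H-β, H-γ, H-δ, H-ε}: travel time 64 + fixed 25 = 89.
All other subsets cost ≥ 88. Minimum total cost: 85.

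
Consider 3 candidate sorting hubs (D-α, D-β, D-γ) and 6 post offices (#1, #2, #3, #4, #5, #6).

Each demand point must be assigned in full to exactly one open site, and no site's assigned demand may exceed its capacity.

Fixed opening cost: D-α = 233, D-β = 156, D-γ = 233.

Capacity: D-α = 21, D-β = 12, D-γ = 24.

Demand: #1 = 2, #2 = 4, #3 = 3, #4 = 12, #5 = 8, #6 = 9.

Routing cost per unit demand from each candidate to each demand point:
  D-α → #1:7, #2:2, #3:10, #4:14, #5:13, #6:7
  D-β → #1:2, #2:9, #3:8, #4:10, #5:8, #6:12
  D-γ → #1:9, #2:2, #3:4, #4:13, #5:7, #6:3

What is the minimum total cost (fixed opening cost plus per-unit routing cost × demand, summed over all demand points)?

751

Open {D-α, D-γ}; cheapest assignment that respects the capacities:
  D-α (cap 21, load 18): #1, #2, #4 — cost 2×7 + 4×2 + 12×14 = 190
  D-γ (cap 24, load 20): #3, #5, #6 — cost 3×4 + 8×7 + 9×3 = 95
  Shipping 285, fixed 466 → total 751.
  Any other capacity-feasible assignment to {D-α, D-γ} ships for at least 285.
Compare {D-α, D-β, D-γ}: its best feasible assignment gives total 859.
Every other set of open sites that can feasibly serve all demand totals ≥ 859 even under its best assignment. Minimum: 751.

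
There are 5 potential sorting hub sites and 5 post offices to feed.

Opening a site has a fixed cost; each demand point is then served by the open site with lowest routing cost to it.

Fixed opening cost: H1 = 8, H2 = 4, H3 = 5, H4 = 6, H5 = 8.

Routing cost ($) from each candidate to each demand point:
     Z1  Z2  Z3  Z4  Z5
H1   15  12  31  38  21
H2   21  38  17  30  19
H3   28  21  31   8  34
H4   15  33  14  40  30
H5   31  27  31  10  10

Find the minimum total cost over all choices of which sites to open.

Open {H1, H4, H5}: assign each demand point to its cheapest open site.
  Z1→H1 15, Z2→H1 12, Z3→H4 14, Z4→H5 10, Z5→H5 10
  routing cost 61, fixed 22 → total 83.
Compare {H1, H2, H5}: routing cost 64 + fixed 20 = 84.
Compare {H1, H3, H4, H5}: routing cost 59 + fixed 27 = 86.
Compare {H3, H4, H5}: routing cost 68 + fixed 19 = 87.
All other subsets cost ≥ 84. Minimum total cost: 83.

83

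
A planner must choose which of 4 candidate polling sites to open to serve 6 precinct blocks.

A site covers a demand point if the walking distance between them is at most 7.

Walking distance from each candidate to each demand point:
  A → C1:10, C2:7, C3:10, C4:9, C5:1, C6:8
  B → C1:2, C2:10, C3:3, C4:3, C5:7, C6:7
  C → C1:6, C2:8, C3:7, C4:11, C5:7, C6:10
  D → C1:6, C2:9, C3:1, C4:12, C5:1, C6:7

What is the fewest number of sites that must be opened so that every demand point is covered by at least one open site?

2

Coverage sets (demand points within 7 of each site):
  A: {C2, C5}
  B: {C1, C3, C4, C5, C6}
  C: {C1, C3, C5}
  D: {C1, C3, C5, C6}
No single site covers all 6 demand points.
But {A, B} covers everything, so the minimum is 2.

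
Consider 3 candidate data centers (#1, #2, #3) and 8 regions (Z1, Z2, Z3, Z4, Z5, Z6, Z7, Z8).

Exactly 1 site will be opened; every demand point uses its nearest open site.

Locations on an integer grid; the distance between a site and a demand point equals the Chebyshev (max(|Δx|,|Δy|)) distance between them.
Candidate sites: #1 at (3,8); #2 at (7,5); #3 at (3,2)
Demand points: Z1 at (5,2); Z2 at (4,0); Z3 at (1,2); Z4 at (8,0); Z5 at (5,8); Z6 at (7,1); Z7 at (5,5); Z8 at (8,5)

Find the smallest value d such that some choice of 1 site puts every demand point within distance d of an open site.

Open {#2}.
  Farthest demand point is Z3 at distance 6 (to #2); all others are ≤ 6.
With {#3} the worst case is 6.
With {#1} the worst case is 8.
No size-1 selection achieves below 6.

6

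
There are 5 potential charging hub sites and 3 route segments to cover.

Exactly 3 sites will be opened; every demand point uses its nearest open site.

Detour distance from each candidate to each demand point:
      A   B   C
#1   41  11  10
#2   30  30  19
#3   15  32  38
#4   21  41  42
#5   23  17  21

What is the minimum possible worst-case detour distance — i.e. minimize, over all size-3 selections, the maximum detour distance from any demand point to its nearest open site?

15

Open {#1, #2, #3}.
  Farthest demand point is A at detour distance 15 (to #3); all others are ≤ 15.
With {#1, #3, #4} the worst case is 15.
With {#1, #3, #5} the worst case is 15.
No size-3 selection achieves below 15.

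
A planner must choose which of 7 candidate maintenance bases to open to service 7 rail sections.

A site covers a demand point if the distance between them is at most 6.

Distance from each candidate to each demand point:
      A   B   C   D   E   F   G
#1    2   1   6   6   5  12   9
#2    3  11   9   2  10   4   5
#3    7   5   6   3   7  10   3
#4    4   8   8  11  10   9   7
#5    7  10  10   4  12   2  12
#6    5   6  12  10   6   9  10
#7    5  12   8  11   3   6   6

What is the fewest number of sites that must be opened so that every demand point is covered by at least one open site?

Coverage sets (demand points within 6 of each site):
  #1: {A, B, C, D, E}
  #2: {A, D, F, G}
  #3: {B, C, D, G}
  #4: {A}
  #5: {D, F}
  #6: {A, B, E}
  #7: {A, E, F, G}
No single site covers all 7 demand points.
But {#1, #2} covers everything, so the minimum is 2.

2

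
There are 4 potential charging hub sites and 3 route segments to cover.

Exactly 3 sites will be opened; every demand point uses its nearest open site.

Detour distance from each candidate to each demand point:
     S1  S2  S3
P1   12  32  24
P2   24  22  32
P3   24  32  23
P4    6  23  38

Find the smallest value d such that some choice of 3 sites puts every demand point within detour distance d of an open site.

Open {P1, P2, P3}.
  Farthest demand point is S3 at detour distance 23 (to P3); all others are ≤ 23.
With {P1, P3, P4} the worst case is 23.
With {P2, P3, P4} the worst case is 23.
No size-3 selection achieves below 23.

23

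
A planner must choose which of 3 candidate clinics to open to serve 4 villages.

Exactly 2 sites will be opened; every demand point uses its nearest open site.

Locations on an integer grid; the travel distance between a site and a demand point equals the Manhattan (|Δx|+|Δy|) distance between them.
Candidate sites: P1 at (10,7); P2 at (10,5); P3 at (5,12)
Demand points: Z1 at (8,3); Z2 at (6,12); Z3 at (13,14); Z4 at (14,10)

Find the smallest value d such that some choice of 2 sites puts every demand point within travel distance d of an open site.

10

Open {P1, P2}.
  Farthest demand point is Z3 at travel distance 10 (to P1); all others are ≤ 10.
With {P1, P3} the worst case is 10.
With {P2, P3} the worst case is 10.
No size-2 selection achieves below 10.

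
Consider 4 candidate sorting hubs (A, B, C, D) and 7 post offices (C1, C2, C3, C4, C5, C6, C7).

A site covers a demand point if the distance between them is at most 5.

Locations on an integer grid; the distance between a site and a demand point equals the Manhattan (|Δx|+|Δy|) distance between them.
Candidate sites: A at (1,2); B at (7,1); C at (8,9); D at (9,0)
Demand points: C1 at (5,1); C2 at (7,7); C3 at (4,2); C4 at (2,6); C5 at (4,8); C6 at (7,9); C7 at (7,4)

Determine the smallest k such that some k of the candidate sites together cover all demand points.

Coverage sets (demand points within 5 of each site):
  A: {C1, C3, C4}
  B: {C1, C3, C7}
  C: {C2, C5, C6}
  D: {C1}
No 2 sites suffice: every size-2 union leaves at least one demand point uncovered.
But {A, B, C} covers everything, so the minimum is 3.

3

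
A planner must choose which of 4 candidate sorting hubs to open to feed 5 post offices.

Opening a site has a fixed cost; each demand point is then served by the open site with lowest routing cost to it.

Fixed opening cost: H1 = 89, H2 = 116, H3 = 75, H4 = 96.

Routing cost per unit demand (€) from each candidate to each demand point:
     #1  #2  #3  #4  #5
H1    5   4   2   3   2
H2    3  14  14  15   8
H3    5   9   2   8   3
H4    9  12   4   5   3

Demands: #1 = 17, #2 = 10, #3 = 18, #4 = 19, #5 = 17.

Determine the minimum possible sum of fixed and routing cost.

341

Open {H1}: assign each demand point to its cheapest open site.
  #1→H1 17×5=85, #2→H1 10×4=40, #3→H1 18×2=36, #4→H1 19×3=57, #5→H1 17×2=34
  routing cost 252, fixed 89 → total 341.
Compare {H1, H3}: routing cost 252 + fixed 164 = 416.
Compare {H1, H2}: routing cost 218 + fixed 205 = 423.
Compare {H1, H4}: routing cost 252 + fixed 185 = 437.
All other subsets cost ≥ 416. Minimum total cost: 341.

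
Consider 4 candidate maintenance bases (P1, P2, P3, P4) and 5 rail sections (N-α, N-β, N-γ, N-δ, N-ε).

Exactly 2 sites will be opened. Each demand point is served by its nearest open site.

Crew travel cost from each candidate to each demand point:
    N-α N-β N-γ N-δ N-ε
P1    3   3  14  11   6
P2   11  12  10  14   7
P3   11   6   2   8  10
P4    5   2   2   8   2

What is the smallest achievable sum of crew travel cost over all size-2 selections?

17

Open {P1, P4}.
  N-α→P1 3, N-β→P4 2, N-γ→P4 2, N-δ→P4 8, N-ε→P4 2  ⇒ total 17.
Compare {P2, P4}: total 19.
Compare {P3, P4}: total 19.
No size-2 selection does better; minimum is 17.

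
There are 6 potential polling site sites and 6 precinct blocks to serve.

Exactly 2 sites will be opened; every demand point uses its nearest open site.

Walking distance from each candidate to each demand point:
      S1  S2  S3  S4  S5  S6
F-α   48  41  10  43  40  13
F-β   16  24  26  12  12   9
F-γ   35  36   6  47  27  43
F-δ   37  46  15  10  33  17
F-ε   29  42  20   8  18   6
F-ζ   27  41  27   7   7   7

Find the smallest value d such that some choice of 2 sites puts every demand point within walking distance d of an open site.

Open {F-α, F-β}.
  Farthest demand point is S2 at walking distance 24 (to F-β); all others are ≤ 24.
With {F-β, F-γ} the worst case is 24.
With {F-β, F-δ} the worst case is 24.
No size-2 selection achieves below 24.

24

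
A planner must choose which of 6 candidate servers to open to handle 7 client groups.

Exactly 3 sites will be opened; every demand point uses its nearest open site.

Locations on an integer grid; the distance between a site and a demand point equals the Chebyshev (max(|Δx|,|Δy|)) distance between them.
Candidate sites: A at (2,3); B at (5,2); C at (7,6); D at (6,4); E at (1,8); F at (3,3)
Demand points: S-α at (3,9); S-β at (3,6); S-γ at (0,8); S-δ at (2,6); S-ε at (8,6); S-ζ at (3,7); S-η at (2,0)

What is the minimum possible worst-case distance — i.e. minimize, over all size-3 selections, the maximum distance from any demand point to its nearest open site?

Open {A, C, E}.
  Farthest demand point is S-η at distance 3 (to A); all others are ≤ 3.
With {A, D, E} the worst case is 3.
With {B, C, E} the worst case is 3.
No size-3 selection achieves below 3.

3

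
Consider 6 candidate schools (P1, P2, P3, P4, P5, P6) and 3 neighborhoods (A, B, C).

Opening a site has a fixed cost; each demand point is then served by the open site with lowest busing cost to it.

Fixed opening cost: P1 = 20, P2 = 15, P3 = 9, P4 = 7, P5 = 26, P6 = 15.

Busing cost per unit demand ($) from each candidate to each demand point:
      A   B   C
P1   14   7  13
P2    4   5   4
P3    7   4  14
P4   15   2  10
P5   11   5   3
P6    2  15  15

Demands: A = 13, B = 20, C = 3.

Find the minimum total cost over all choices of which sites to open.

115

Open {P2, P4, P6}: assign each demand point to its cheapest open site.
  A→P6 13×2=26, B→P4 20×2=40, C→P2 3×4=12
  busing cost 78, fixed 37 → total 115.
Compare {P4, P6}: busing cost 96 + fixed 22 = 118.
Compare {P4, P5, P6}: busing cost 75 + fixed 48 = 123.
Compare {P2, P3, P4, P6}: busing cost 78 + fixed 46 = 124.
All other subsets cost ≥ 118. Minimum total cost: 115.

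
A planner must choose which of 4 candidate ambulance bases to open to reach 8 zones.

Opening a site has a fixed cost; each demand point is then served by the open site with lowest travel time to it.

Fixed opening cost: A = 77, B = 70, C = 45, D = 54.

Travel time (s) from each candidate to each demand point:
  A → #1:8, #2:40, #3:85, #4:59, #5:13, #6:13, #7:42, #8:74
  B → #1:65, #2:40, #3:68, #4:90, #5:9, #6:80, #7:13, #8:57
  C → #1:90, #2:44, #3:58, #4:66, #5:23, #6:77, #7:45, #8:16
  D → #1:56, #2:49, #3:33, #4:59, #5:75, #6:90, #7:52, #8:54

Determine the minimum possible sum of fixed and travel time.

371

Open {A, C}: assign each demand point to its cheapest open site.
  #1→A 8, #2→A 40, #3→C 58, #4→A 59, #5→A 13, #6→A 13, #7→A 42, #8→C 16
  travel time 249, fixed 122 → total 371.
Compare {A, D}: travel time 262 + fixed 131 = 393.
Compare {A, C, D}: travel time 224 + fixed 176 = 400.
Compare {A, B, C}: travel time 216 + fixed 192 = 408.
All other subsets cost ≥ 393. Minimum total cost: 371.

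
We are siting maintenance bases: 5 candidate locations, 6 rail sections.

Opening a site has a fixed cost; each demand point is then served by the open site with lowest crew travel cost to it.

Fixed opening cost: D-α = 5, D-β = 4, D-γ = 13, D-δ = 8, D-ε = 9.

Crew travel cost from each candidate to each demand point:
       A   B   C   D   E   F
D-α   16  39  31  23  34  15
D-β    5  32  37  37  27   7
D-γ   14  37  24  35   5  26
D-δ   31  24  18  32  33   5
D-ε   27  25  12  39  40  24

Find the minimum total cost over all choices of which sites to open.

Open {D-α, D-β, D-γ, D-ε}: assign each demand point to its cheapest open site.
  A→D-β 5, B→D-ε 25, C→D-ε 12, D→D-α 23, E→D-γ 5, F→D-β 7
  crew travel cost 77, fixed 31 → total 108.
Compare {D-α, D-β, D-γ, D-δ}: crew travel cost 80 + fixed 30 = 110.
Compare {D-α, D-β, D-γ, D-δ, D-ε}: crew travel cost 74 + fixed 39 = 113.
Compare {D-β, D-γ, D-δ}: crew travel cost 89 + fixed 25 = 114.
All other subsets cost ≥ 110. Minimum total cost: 108.

108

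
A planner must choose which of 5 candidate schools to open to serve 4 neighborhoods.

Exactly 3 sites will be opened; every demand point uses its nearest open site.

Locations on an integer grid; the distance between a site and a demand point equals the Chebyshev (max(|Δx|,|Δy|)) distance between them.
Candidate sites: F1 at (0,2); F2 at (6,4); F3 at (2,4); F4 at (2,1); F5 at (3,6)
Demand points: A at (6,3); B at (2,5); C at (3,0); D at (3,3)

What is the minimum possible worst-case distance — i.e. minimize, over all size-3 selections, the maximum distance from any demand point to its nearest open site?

1

Open {F2, F3, F4}.
  Farthest demand point is A at distance 1 (to F2); all others are ≤ 1.
With {F2, F4, F5} the worst case is 2.
With {F1, F2, F3} the worst case is 3.
No size-3 selection achieves below 1.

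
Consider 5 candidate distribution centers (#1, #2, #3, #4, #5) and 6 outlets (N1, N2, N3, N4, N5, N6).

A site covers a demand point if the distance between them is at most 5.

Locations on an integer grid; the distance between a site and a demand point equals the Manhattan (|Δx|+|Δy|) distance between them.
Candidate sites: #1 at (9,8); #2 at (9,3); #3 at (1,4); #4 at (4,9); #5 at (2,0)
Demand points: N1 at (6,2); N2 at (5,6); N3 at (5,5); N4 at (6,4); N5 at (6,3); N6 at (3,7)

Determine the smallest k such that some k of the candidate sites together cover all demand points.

2

Coverage sets (demand points within 5 of each site):
  #1: {}
  #2: {N1, N4, N5}
  #3: {N3, N4, N6}
  #4: {N2, N3, N6}
  #5: {}
No single site covers all 6 demand points.
But {#2, #4} covers everything, so the minimum is 2.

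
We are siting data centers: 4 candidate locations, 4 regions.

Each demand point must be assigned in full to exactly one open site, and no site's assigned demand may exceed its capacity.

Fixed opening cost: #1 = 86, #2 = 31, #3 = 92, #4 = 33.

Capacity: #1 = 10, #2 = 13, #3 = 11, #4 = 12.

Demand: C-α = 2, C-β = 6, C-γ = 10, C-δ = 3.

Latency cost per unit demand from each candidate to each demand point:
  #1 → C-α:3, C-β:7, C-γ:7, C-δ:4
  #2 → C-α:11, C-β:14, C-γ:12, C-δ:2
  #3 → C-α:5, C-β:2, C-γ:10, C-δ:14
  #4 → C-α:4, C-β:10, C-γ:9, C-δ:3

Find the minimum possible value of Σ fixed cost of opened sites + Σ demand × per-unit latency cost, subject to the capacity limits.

252

Open {#2, #4}; cheapest assignment that respects the capacities:
  #2 (cap 13, load 9): C-β, C-δ — cost 6×14 + 3×2 = 90
  #4 (cap 12, load 12): C-α, C-γ — cost 2×4 + 10×9 = 98
  Shipping 188, fixed 64 → total 252.
  Any other capacity-feasible assignment to {#2, #4} ships for at least 188.
Compare {#1, #4}: its best feasible assignment gives total 266.
Compare {#2, #3}: its best feasible assignment gives total 271.
Every other set of open sites that can feasibly serve all demand totals ≥ 266 even under its best assignment. Minimum: 252.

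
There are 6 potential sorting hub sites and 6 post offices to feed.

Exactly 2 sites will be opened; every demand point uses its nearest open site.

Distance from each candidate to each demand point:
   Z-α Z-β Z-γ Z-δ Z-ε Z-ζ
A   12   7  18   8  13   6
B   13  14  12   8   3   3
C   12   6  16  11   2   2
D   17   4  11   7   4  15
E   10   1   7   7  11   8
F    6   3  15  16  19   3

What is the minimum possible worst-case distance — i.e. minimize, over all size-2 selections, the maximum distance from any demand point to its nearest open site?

10

Open {B, E}.
  Farthest demand point is Z-α at distance 10 (to E); all others are ≤ 10.
With {C, E} the worst case is 10.
With {D, E} the worst case is 10.
No size-2 selection achieves below 10.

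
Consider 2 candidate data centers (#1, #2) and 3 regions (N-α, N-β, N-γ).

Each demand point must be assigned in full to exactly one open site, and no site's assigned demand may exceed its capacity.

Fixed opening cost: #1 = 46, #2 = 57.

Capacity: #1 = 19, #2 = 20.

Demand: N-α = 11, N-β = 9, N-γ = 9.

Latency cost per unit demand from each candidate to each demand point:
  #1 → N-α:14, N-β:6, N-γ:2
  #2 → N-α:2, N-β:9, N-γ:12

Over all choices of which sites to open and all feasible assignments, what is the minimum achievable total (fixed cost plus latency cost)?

197

Open {#1, #2}; cheapest assignment that respects the capacities:
  #1 (cap 19, load 18): N-β, N-γ — cost 9×6 + 9×2 = 72
  #2 (cap 20, load 11): N-α — cost 11×2 = 22
  Shipping 94, fixed 103 → total 197.
  Any other capacity-feasible assignment to {#1, #2} ships for at least 94.
Total demand is 29 and no other set of sites has combined capacity ≥ 29, so {#1, #2} is the only feasible choice of open sites. Minimum: 197.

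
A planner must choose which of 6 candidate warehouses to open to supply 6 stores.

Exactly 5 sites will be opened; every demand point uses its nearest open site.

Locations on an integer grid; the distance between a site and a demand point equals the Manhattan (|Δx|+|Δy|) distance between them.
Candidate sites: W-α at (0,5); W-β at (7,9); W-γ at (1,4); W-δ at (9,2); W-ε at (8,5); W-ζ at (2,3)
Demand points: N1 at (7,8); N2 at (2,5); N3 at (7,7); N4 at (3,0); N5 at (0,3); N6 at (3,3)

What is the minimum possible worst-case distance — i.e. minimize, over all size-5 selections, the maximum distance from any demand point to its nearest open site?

Open {W-α, W-β, W-γ, W-δ, W-ζ}.
  Farthest demand point is N4 at distance 4 (to W-ζ); all others are ≤ 4.
With {W-α, W-β, W-γ, W-ε, W-ζ} the worst case is 4.
With {W-α, W-β, W-δ, W-ε, W-ζ} the worst case is 4.
No size-5 selection achieves below 4.

4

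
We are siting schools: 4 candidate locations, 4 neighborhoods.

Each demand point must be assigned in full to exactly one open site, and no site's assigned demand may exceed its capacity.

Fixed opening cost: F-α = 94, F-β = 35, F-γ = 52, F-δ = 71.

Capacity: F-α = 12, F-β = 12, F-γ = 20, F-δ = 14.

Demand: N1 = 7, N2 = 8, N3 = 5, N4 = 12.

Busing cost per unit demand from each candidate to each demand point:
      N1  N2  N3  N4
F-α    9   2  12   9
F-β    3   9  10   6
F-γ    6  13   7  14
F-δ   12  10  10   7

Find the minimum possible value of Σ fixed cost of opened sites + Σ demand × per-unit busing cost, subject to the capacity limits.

340

Open {F-β, F-γ}; cheapest assignment that respects the capacities:
  F-β (cap 12, load 12): N4 — cost 12×6 = 72
  F-γ (cap 20, load 20): N1, N2, N3 — cost 7×6 + 8×13 + 5×7 = 181
  Shipping 253, fixed 87 → total 340.
  Any other capacity-feasible assignment to {F-β, F-γ} ships for at least 253.
Compare {F-α, F-β, F-γ}: its best feasible assignment gives total 346.
Compare {F-α, F-β, F-δ}: its best feasible assignment gives total 371.
Every other set of open sites that can feasibly serve all demand totals ≥ 346 even under its best assignment. Minimum: 340.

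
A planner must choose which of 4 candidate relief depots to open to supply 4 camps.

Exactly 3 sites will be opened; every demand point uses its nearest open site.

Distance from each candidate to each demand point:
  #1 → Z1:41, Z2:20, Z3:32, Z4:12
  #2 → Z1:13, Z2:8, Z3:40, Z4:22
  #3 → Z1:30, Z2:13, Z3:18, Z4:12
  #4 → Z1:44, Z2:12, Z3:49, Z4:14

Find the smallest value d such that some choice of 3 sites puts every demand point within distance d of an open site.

Open {#1, #2, #3}.
  Farthest demand point is Z3 at distance 18 (to #3); all others are ≤ 18.
With {#2, #3, #4} the worst case is 18.
With {#1, #3, #4} the worst case is 30.
No size-3 selection achieves below 18.

18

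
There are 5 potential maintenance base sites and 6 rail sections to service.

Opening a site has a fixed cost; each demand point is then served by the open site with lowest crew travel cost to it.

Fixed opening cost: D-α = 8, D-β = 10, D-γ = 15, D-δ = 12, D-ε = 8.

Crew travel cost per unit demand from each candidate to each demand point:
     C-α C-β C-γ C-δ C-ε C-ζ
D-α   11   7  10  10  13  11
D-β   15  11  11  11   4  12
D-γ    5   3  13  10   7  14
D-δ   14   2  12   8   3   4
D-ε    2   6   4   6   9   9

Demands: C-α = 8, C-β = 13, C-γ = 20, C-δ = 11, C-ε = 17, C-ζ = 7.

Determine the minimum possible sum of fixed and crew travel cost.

Open {D-δ, D-ε}: assign each demand point to its cheapest open site.
  C-α→D-ε 8×2=16, C-β→D-δ 13×2=26, C-γ→D-ε 20×4=80, C-δ→D-ε 11×6=66, C-ε→D-δ 17×3=51, C-ζ→D-δ 7×4=28
  crew travel cost 267, fixed 20 → total 287.
Compare {D-α, D-δ, D-ε}: crew travel cost 267 + fixed 28 = 295.
Compare {D-β, D-δ, D-ε}: crew travel cost 267 + fixed 30 = 297.
Compare {D-γ, D-δ, D-ε}: crew travel cost 267 + fixed 35 = 302.
All other subsets cost ≥ 295. Minimum total cost: 287.

287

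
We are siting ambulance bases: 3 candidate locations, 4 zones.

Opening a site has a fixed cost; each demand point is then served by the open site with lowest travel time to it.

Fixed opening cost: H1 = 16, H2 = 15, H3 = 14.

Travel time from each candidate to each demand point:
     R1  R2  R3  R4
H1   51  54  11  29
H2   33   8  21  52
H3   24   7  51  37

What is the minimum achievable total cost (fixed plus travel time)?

101

Open {H1, H3}: assign each demand point to its cheapest open site.
  R1→H3 24, R2→H3 7, R3→H1 11, R4→H1 29
  travel time 71, fixed 30 → total 101.
Compare {H1, H2}: travel time 81 + fixed 31 = 112.
Compare {H1, H2, H3}: travel time 71 + fixed 45 = 116.
Compare {H2, H3}: travel time 89 + fixed 29 = 118.
All other subsets cost ≥ 112. Minimum total cost: 101.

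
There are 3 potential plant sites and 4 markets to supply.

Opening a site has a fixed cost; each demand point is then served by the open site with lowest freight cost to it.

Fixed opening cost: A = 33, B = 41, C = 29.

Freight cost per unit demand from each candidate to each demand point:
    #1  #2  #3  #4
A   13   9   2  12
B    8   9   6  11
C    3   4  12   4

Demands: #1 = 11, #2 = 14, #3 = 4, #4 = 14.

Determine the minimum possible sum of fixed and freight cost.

215

Open {A, C}: assign each demand point to its cheapest open site.
  #1→C 11×3=33, #2→C 14×4=56, #3→A 4×2=8, #4→C 14×4=56
  freight cost 153, fixed 62 → total 215.
Compare {C}: freight cost 193 + fixed 29 = 222.
Compare {B, C}: freight cost 169 + fixed 70 = 239.
Compare {A, B, C}: freight cost 153 + fixed 103 = 256.
All other subsets cost ≥ 222. Minimum total cost: 215.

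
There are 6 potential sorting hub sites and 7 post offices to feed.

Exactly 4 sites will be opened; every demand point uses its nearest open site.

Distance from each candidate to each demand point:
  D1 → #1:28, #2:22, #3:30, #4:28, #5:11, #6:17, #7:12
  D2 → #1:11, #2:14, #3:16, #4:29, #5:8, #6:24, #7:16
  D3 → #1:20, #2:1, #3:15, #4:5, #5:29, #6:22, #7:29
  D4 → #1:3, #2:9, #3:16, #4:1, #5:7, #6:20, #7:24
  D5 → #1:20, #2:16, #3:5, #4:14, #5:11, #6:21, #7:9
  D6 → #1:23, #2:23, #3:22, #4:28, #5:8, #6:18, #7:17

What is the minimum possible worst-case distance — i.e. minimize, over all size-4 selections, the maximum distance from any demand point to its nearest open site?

17

Open {D1, D2, D3, D4}.
  Farthest demand point is #6 at distance 17 (to D1); all others are ≤ 17.
With {D1, D2, D3, D5} the worst case is 17.
With {D1, D2, D3, D6} the worst case is 17.
No size-4 selection achieves below 17.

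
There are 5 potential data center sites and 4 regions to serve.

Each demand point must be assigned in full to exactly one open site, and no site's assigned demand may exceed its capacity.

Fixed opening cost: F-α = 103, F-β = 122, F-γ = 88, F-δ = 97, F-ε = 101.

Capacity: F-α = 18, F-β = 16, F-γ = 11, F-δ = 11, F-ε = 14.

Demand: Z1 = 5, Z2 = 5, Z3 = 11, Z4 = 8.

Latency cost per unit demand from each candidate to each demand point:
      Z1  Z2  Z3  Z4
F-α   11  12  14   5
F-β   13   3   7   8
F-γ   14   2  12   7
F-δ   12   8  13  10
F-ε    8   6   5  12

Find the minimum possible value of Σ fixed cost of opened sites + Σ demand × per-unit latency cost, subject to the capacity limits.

412

Open {F-α, F-β}; cheapest assignment that respects the capacities:
  F-α (cap 18, load 13): Z1, Z4 — cost 5×11 + 8×5 = 95
  F-β (cap 16, load 16): Z2, Z3 — cost 5×3 + 11×7 = 92
  Shipping 187, fixed 225 → total 412.
  Any other capacity-feasible assignment to {F-α, F-β} ships for at least 187.
Compare {F-α, F-ε}: its best feasible assignment gives total 414.
Compare {F-β, F-ε}: its best feasible assignment gives total 451.
Every other set of open sites that can feasibly serve all demand totals ≥ 414 even under its best assignment. Minimum: 412.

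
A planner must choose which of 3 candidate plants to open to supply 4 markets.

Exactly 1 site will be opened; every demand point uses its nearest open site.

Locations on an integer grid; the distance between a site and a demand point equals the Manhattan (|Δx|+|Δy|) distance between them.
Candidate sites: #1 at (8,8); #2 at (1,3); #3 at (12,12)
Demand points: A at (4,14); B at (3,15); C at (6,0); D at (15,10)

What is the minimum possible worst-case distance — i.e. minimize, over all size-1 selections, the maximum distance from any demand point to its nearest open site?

Open {#1}.
  Farthest demand point is B at distance 12 (to #1); all others are ≤ 12.
With {#3} the worst case is 18.
With {#2} the worst case is 21.
No size-1 selection achieves below 12.

12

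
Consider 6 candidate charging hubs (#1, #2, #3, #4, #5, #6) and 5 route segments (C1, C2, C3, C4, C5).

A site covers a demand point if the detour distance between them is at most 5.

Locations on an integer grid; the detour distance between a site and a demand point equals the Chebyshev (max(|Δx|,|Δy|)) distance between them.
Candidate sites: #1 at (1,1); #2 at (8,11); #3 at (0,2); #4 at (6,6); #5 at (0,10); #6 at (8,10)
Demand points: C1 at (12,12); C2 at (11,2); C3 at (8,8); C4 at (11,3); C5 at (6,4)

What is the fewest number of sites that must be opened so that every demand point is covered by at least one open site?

2

Coverage sets (demand points within 5 of each site):
  #1: {C5}
  #2: {C1, C3}
  #3: {}
  #4: {C2, C3, C4, C5}
  #5: {}
  #6: {C1, C3}
No single site covers all 5 demand points.
But {#2, #4} covers everything, so the minimum is 2.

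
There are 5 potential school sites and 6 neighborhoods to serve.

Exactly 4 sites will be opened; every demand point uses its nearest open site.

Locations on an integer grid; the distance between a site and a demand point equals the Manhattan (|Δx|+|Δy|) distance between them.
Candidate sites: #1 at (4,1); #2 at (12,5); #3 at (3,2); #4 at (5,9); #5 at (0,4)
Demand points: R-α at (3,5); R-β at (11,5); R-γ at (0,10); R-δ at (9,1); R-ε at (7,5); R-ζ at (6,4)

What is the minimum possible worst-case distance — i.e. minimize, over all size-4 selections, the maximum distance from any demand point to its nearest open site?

6

Open {#1, #2, #3, #4}.
  Farthest demand point is R-γ at distance 6 (to #4); all others are ≤ 6.
With {#1, #2, #3, #5} the worst case is 6.
With {#1, #2, #4, #5} the worst case is 6.
No size-4 selection achieves below 6.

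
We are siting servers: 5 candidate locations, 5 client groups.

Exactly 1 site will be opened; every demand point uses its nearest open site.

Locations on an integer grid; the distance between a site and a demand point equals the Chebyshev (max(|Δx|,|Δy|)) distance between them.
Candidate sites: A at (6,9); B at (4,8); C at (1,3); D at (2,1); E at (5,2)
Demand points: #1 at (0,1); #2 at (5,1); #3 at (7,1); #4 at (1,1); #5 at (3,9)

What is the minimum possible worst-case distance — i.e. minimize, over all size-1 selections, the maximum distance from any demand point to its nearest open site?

6

Open {C}.
  Farthest demand point is #3 at distance 6 (to C); all others are ≤ 6.
With {B} the worst case is 7.
With {E} the worst case is 7.
No size-1 selection achieves below 6.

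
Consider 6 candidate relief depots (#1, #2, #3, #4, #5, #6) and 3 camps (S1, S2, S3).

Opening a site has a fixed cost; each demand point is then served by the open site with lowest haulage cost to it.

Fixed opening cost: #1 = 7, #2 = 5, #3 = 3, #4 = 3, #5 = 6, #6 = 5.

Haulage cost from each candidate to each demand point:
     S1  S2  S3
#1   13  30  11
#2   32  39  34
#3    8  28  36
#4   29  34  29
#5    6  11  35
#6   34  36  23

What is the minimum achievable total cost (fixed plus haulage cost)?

41

Open {#1, #5}: assign each demand point to its cheapest open site.
  S1→#5 6, S2→#5 11, S3→#1 11
  haulage cost 28, fixed 13 → total 41.
Compare {#1, #3, #5}: haulage cost 28 + fixed 16 = 44.
Compare {#1, #4, #5}: haulage cost 28 + fixed 16 = 44.
Compare {#1, #2, #5}: haulage cost 28 + fixed 18 = 46.
All other subsets cost ≥ 44. Minimum total cost: 41.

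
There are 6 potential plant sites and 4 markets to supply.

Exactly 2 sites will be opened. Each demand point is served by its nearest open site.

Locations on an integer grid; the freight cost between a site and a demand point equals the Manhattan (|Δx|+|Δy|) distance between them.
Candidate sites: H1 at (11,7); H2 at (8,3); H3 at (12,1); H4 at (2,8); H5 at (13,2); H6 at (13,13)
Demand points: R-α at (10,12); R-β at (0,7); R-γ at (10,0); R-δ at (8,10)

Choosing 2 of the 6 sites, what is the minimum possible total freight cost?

23

Open {H1, H4}.
  R-α→H1 6, R-β→H4 3, R-γ→H1 8, R-δ→H1 6  ⇒ total 23.
Compare {H1, H3}: total 26.
Compare {H2, H4}: total 26.
No size-2 selection does better; minimum is 23.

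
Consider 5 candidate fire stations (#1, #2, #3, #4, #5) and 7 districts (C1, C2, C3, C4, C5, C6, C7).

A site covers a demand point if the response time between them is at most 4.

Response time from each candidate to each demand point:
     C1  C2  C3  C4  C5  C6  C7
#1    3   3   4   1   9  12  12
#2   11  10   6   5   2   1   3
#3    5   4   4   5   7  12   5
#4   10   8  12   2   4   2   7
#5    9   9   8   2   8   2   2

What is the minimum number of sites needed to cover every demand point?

2

Coverage sets (demand points within 4 of each site):
  #1: {C1, C2, C3, C4}
  #2: {C5, C6, C7}
  #3: {C2, C3}
  #4: {C4, C5, C6}
  #5: {C4, C6, C7}
No single site covers all 7 demand points.
But {#1, #2} covers everything, so the minimum is 2.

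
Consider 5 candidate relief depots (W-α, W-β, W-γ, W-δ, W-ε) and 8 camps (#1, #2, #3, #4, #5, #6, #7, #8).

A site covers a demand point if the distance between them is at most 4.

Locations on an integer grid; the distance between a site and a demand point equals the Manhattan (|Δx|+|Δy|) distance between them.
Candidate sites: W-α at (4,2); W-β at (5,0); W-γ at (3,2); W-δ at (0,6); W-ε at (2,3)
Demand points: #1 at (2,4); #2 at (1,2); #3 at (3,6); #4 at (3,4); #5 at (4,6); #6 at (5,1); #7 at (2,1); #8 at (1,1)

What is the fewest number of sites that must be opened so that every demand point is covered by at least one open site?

2

Coverage sets (demand points within 4 of each site):
  W-α: {#1, #2, #4, #5, #6, #7, #8}
  W-β: {#6, #7}
  W-γ: {#1, #2, #3, #4, #6, #7, #8}
  W-δ: {#1, #3, #5}
  W-ε: {#1, #2, #3, #4, #7, #8}
No single site covers all 8 demand points.
But {W-α, W-γ} covers everything, so the minimum is 2.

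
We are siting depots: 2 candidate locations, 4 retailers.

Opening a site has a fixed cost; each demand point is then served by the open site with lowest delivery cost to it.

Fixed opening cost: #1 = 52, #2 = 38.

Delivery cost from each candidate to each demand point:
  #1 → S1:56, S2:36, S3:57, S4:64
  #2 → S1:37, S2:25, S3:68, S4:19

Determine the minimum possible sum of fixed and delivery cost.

Open {#2}: assign each demand point to its cheapest open site.
  S1→#2 37, S2→#2 25, S3→#2 68, S4→#2 19
  delivery cost 149, fixed 38 → total 187.
Compare {#1, #2}: delivery cost 138 + fixed 90 = 228.
Compare {#1}: delivery cost 213 + fixed 52 = 265.

187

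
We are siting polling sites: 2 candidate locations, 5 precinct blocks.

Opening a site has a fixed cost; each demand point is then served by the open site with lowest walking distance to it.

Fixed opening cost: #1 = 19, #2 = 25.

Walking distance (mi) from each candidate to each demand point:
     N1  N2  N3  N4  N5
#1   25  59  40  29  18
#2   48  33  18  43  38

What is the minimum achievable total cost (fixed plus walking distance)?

Open {#1, #2}: assign each demand point to its cheapest open site.
  N1→#1 25, N2→#2 33, N3→#2 18, N4→#1 29, N5→#1 18
  walking distance 123, fixed 44 → total 167.
Compare {#1}: walking distance 171 + fixed 19 = 190.
Compare {#2}: walking distance 180 + fixed 25 = 205.

167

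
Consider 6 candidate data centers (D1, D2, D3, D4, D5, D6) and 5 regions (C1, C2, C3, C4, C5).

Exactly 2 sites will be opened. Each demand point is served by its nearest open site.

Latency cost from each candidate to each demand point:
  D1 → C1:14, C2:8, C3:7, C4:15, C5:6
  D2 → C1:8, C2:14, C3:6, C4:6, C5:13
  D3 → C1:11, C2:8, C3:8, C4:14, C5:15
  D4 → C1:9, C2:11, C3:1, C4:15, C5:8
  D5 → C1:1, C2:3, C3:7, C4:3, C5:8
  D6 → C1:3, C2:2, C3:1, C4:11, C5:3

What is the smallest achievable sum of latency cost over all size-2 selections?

Open {D5, D6}.
  C1→D5 1, C2→D6 2, C3→D6 1, C4→D5 3, C5→D6 3  ⇒ total 10.
Compare {D2, D6}: total 15.
Compare {D4, D5}: total 16.
No size-2 selection does better; minimum is 10.

10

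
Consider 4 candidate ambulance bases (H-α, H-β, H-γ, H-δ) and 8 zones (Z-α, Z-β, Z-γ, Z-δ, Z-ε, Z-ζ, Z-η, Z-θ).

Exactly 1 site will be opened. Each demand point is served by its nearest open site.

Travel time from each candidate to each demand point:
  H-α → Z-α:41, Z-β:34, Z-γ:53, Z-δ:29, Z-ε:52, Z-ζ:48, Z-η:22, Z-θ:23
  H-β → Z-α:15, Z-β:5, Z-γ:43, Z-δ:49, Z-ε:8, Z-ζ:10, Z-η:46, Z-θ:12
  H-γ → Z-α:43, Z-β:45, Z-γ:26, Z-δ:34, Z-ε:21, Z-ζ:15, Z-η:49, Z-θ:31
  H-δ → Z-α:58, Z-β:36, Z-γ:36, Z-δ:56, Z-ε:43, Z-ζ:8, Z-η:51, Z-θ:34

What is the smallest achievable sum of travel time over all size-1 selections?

188

Open {H-β}.
  Z-α→H-β 15, Z-β→H-β 5, Z-γ→H-β 43, Z-δ→H-β 49, Z-ε→H-β 8, Z-ζ→H-β 10, Z-η→H-β 46, Z-θ→H-β 12  ⇒ total 188.
Compare {H-γ}: total 264.
Compare {H-α}: total 302.
No size-1 selection does better; minimum is 188.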